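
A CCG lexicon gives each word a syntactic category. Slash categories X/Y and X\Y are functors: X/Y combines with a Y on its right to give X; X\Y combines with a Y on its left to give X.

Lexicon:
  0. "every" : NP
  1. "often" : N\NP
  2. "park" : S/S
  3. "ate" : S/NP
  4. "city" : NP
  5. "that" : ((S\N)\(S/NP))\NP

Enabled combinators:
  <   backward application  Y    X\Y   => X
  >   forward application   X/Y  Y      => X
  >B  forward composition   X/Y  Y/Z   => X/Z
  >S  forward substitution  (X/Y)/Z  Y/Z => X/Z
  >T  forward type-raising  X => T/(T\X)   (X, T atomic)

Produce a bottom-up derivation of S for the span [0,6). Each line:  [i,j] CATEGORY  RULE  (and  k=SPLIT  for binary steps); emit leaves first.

[0,1] NP  lex  "every"
[0,1] N/(N\NP)  >T
[1,2] N\NP  lex  "often"
[0,2] N  >  k=1
[2,3] S/S  lex  "park"
[3,4] S/NP  lex  "ate"
[2,4] S/NP  >B  k=3
[4,5] NP  lex  "city"
[5,6] ((S\N)\(S/NP))\NP  lex  "that"
[4,6] (S\N)\(S/NP)  <  k=5
[2,6] S\N  <  k=4
[0,6] S  <  k=2

[0,6] S   <
  [0,2] N   >
    [0,1] N/(N\NP)   >T
      [0,1] "every" : NP
    [1,2] "often" : N\NP
  [2,6] S\N   <
    [2,4] S/NP   >B
      [2,3] "park" : S/S
      [3,4] "ate" : S/NP
    [4,6] (S\N)\(S/NP)   <
      [4,5] "city" : NP
      [5,6] "that" : ((S\N)\(S/NP))\NP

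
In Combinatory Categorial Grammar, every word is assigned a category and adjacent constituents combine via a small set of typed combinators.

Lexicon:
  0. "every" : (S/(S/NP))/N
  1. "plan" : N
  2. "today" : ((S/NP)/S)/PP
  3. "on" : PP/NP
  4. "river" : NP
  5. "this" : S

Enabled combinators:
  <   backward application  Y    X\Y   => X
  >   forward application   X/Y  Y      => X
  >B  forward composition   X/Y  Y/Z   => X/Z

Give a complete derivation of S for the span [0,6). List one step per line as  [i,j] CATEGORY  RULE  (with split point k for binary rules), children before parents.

[0,1] (S/(S/NP))/N  lex  "every"
[1,2] N  lex  "plan"
[0,2] S/(S/NP)  >  k=1
[2,3] ((S/NP)/S)/PP  lex  "today"
[3,4] PP/NP  lex  "on"
[4,5] NP  lex  "river"
[3,5] PP  >  k=4
[2,5] (S/NP)/S  >  k=3
[5,6] S  lex  "this"
[2,6] S/NP  >  k=5
[0,6] S  >  k=2

[0,6] S   >
  [0,2] S/(S/NP)   >
    [0,1] "every" : (S/(S/NP))/N
    [1,2] "plan" : N
  [2,6] S/NP   >
    [2,5] (S/NP)/S   >
      [2,3] "today" : ((S/NP)/S)/PP
      [3,5] PP   >
        [3,4] "on" : PP/NP
        [4,5] "river" : NP
    [5,6] "this" : S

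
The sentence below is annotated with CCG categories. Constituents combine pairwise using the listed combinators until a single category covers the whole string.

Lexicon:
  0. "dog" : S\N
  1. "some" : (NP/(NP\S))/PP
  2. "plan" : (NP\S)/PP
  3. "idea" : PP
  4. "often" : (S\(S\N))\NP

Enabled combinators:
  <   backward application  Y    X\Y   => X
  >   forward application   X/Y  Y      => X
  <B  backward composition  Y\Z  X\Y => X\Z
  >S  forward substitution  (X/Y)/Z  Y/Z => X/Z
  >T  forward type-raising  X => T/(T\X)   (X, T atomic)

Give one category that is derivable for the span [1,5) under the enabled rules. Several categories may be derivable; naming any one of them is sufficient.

[0,5] S   <
  [0,1] "dog" : S\N
  [1,5] S\(S\N)   <
    [1,4] NP   >
      [1,3] NP/PP   >S
        [1,2] "some" : (NP/(NP\S))/PP
        [2,3] "plan" : (NP\S)/PP
      [3,4] "idea" : PP
    [4,5] "often" : (S\(S\N))\NP

S\(S\N)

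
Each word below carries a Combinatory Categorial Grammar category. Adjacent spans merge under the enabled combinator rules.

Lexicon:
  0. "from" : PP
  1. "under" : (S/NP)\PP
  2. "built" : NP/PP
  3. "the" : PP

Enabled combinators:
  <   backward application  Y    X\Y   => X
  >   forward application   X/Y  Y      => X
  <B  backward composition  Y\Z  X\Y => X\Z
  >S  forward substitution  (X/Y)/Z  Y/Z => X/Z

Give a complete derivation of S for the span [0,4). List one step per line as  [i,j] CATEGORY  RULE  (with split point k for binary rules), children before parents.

[0,4] S   >
  [0,2] S/NP   <
    [0,1] "from" : PP
    [1,2] "under" : (S/NP)\PP
  [2,4] NP   >
    [2,3] "built" : NP/PP
    [3,4] "the" : PP

[0,1] PP  lex  "from"
[1,2] (S/NP)\PP  lex  "under"
[0,2] S/NP  <  k=1
[2,3] NP/PP  lex  "built"
[3,4] PP  lex  "the"
[2,4] NP  >  k=3
[0,4] S  >  k=2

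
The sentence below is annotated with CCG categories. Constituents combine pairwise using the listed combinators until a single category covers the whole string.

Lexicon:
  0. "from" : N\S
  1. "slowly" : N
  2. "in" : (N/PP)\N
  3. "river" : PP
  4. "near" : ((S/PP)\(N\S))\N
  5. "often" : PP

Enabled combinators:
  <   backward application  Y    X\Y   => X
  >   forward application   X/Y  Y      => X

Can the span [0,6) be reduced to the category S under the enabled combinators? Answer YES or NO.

YES

[0,6] S   >
  [0,5] S/PP   <
    [0,1] "from" : N\S
    [1,5] (S/PP)\(N\S)   <
      [1,4] N   >
        [1,3] N/PP   <
          [1,2] "slowly" : N
          [2,3] "in" : (N/PP)\N
        [3,4] "river" : PP
      [4,5] "near" : ((S/PP)\(N\S))\N
  [5,6] "often" : PP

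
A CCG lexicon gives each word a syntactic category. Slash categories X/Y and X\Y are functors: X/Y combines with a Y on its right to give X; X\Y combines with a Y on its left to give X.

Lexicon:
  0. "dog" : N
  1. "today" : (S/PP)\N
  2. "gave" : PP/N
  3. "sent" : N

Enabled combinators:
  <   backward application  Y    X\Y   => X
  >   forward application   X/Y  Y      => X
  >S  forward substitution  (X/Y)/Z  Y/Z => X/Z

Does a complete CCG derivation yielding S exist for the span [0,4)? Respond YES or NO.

YES

[0,4] S   >
  [0,2] S/PP   <
    [0,1] "dog" : N
    [1,2] "today" : (S/PP)\N
  [2,4] PP   >
    [2,3] "gave" : PP/N
    [3,4] "sent" : N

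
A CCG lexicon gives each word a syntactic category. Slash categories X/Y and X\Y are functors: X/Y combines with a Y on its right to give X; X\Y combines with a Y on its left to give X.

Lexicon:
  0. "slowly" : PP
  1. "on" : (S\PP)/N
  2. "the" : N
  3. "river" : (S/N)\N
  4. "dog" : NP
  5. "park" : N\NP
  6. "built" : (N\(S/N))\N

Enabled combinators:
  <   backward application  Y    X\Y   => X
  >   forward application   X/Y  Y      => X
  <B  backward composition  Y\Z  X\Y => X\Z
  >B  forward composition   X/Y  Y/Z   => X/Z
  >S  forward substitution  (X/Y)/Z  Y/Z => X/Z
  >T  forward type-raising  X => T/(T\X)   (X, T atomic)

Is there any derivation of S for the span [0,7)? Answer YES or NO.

[0,7] S   <
  [0,1] "slowly" : PP
  [1,7] S\PP   >
    [1,2] "on" : (S\PP)/N
    [2,7] N   <
      [2,4] S/N   <
        [2,3] "the" : N
        [3,4] "river" : (S/N)\N
      [4,7] N\(S/N)   <
        [4,6] N   >
          [4,5] N/(N\NP)   >T
            [4,5] "dog" : NP
          [5,6] "park" : N\NP
        [6,7] "built" : (N\(S/N))\N

YES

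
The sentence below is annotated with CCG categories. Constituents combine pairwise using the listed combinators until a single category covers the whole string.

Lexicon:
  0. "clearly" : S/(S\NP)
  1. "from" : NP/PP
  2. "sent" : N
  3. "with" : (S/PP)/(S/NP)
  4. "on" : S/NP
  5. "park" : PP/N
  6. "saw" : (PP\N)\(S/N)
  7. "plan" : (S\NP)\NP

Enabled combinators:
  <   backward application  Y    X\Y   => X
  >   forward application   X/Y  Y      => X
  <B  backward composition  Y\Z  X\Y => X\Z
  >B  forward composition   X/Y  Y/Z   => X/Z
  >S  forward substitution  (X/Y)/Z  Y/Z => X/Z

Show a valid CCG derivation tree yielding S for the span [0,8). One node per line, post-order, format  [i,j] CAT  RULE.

[0,1] S/(S\NP)  lex  "clearly"
[1,2] NP/PP  lex  "from"
[2,3] N  lex  "sent"
[3,4] (S/PP)/(S/NP)  lex  "with"
[4,5] S/NP  lex  "on"
[3,5] S/PP  >  k=4
[5,6] PP/N  lex  "park"
[3,6] S/N  >B  k=5
[6,7] (PP\N)\(S/N)  lex  "saw"
[3,7] PP\N  <  k=6
[2,7] PP  <  k=3
[1,7] NP  >  k=2
[7,8] (S\NP)\NP  lex  "plan"
[1,8] S\NP  <  k=7
[0,8] S  >  k=1

[0,8] S   >
  [0,1] "clearly" : S/(S\NP)
  [1,8] S\NP   <
    [1,7] NP   >
      [1,2] "from" : NP/PP
      [2,7] PP   <
        [2,3] "sent" : N
        [3,7] PP\N   <
          [3,6] S/N   >B
            [3,5] S/PP   >
              [3,4] "with" : (S/PP)/(S/NP)
              [4,5] "on" : S/NP
            [5,6] "park" : PP/N
          [6,7] "saw" : (PP\N)\(S/N)
    [7,8] "plan" : (S\NP)\NP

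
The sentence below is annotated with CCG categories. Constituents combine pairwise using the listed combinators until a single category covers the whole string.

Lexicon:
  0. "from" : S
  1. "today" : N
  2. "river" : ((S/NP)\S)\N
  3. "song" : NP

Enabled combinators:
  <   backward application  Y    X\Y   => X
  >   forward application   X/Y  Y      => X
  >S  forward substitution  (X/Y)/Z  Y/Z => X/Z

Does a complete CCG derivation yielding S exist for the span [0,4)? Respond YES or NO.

YES

[0,4] S   >
  [0,3] S/NP   <
    [0,1] "from" : S
    [1,3] (S/NP)\S   <
      [1,2] "today" : N
      [2,3] "river" : ((S/NP)\S)\N
  [3,4] "song" : NP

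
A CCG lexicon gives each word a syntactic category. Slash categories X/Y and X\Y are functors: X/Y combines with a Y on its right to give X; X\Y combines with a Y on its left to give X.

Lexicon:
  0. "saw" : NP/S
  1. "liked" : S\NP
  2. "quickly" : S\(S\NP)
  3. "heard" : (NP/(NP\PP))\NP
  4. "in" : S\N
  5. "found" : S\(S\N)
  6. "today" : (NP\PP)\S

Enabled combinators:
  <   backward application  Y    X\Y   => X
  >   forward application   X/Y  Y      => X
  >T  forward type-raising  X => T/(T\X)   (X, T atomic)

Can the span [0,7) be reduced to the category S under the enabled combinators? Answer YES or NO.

NO

NP/S S\NP S\(S\NP) (NP/(NP\PP))\NP S\N S\(S\N) (NP\PP)\S
CKY chart[0,7] = {N/(N\NP), NP, NP/(NP\NP), PP/(PP\NP), S/(S\NP)}; S ∉ chart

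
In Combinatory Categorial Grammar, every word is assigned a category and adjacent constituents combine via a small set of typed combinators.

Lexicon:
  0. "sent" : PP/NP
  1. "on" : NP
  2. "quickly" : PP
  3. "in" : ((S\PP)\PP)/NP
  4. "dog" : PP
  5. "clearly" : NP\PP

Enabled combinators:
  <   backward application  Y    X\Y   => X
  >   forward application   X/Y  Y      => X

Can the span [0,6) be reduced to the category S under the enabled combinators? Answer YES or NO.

YES

[0,6] S   <
  [0,2] PP   >
    [0,1] "sent" : PP/NP
    [1,2] "on" : NP
  [2,6] S\PP   <
    [2,3] "quickly" : PP
    [3,6] (S\PP)\PP   >
      [3,4] "in" : ((S\PP)\PP)/NP
      [4,6] NP   <
        [4,5] "dog" : PP
        [5,6] "clearly" : NP\PP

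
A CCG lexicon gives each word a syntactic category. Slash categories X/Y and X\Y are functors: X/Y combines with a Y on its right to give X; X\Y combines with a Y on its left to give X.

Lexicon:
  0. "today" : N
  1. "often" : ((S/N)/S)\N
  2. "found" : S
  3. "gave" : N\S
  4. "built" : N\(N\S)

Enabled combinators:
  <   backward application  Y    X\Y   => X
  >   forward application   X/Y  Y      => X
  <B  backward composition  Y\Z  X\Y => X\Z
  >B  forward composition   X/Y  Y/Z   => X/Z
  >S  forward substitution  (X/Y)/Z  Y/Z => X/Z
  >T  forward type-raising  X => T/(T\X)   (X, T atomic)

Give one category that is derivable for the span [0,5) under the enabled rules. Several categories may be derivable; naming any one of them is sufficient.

[0,5] S   >
  [0,3] S/N   >
    [0,2] (S/N)/S   <
      [0,1] "today" : N
      [1,2] "often" : ((S/N)/S)\N
    [2,3] "found" : S
  [3,5] N   <
    [3,4] "gave" : N\S
    [4,5] "built" : N\(N\S)

S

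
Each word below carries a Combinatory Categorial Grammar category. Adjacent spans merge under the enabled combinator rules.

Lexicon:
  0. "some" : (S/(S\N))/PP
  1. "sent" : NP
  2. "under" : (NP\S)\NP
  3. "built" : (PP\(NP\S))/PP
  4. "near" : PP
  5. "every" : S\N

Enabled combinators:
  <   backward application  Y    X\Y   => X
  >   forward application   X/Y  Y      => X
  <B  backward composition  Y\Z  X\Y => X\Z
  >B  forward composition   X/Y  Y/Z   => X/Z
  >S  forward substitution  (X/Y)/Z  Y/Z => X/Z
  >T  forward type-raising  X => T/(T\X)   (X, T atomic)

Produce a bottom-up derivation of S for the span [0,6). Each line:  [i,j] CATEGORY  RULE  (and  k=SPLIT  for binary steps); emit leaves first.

[0,6] S   >
  [0,5] S/(S\N)   >
    [0,1] "some" : (S/(S\N))/PP
    [1,5] PP   <
      [1,2] "sent" : NP
      [2,5] PP\NP   <B
        [2,3] "under" : (NP\S)\NP
        [3,5] PP\(NP\S)   >
          [3,4] "built" : (PP\(NP\S))/PP
          [4,5] "near" : PP
  [5,6] "every" : S\N

[0,1] (S/(S\N))/PP  lex  "some"
[1,2] NP  lex  "sent"
[2,3] (NP\S)\NP  lex  "under"
[3,4] (PP\(NP\S))/PP  lex  "built"
[4,5] PP  lex  "near"
[3,5] PP\(NP\S)  >  k=4
[2,5] PP\NP  <B  k=3
[1,5] PP  <  k=2
[0,5] S/(S\N)  >  k=1
[5,6] S\N  lex  "every"
[0,6] S  >  k=5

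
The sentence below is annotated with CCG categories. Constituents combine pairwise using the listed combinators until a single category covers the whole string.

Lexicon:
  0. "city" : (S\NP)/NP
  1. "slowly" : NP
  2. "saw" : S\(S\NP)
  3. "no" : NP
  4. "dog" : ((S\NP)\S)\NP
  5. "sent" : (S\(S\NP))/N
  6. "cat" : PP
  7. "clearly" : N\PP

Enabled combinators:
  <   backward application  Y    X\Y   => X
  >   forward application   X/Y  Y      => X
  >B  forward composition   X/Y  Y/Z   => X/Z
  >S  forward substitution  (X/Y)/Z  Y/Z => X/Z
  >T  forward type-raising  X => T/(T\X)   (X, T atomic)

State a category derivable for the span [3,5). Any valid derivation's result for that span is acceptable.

[0,8] S   <
  [0,5] S\NP   <
    [0,3] S   <
      [0,2] S\NP   >
        [0,1] "city" : (S\NP)/NP
        [1,2] "slowly" : NP
      [2,3] "saw" : S\(S\NP)
    [3,5] (S\NP)\S   <
      [3,4] "no" : NP
      [4,5] "dog" : ((S\NP)\S)\NP
  [5,8] S\(S\NP)   >
    [5,6] "sent" : (S\(S\NP))/N
    [6,8] N   <
      [6,7] "cat" : PP
      [7,8] "clearly" : N\PP

(S\NP)\S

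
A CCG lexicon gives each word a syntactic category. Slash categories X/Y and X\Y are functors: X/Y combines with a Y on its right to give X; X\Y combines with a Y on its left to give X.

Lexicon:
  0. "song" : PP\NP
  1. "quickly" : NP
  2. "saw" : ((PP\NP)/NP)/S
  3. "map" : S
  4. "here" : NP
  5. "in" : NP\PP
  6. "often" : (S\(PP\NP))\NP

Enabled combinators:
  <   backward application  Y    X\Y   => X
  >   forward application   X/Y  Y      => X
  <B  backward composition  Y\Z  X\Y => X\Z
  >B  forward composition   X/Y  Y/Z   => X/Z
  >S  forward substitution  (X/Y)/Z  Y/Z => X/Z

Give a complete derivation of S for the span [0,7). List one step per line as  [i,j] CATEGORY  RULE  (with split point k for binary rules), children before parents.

[0,7] S   <
  [0,1] "song" : PP\NP
  [1,7] S\(PP\NP)   <
    [1,6] NP   <
      [1,5] PP   <
        [1,2] "quickly" : NP
        [2,5] PP\NP   >
          [2,4] (PP\NP)/NP   >
            [2,3] "saw" : ((PP\NP)/NP)/S
            [3,4] "map" : S
          [4,5] "here" : NP
      [5,6] "in" : NP\PP
    [6,7] "often" : (S\(PP\NP))\NP

[0,1] PP\NP  lex  "song"
[1,2] NP  lex  "quickly"
[2,3] ((PP\NP)/NP)/S  lex  "saw"
[3,4] S  lex  "map"
[2,4] (PP\NP)/NP  >  k=3
[4,5] NP  lex  "here"
[2,5] PP\NP  >  k=4
[1,5] PP  <  k=2
[5,6] NP\PP  lex  "in"
[1,6] NP  <  k=5
[6,7] (S\(PP\NP))\NP  lex  "often"
[1,7] S\(PP\NP)  <  k=6
[0,7] S  <  k=1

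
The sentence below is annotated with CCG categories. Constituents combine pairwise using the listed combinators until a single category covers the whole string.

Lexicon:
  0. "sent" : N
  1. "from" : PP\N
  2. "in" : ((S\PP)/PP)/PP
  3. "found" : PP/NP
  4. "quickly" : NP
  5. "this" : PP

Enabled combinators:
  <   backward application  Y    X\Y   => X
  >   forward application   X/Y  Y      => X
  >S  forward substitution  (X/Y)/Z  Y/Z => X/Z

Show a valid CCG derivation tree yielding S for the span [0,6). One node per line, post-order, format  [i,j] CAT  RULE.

[0,1] N  lex  "sent"
[1,2] PP\N  lex  "from"
[0,2] PP  <  k=1
[2,3] ((S\PP)/PP)/PP  lex  "in"
[3,4] PP/NP  lex  "found"
[4,5] NP  lex  "quickly"
[3,5] PP  >  k=4
[2,5] (S\PP)/PP  >  k=3
[5,6] PP  lex  "this"
[2,6] S\PP  >  k=5
[0,6] S  <  k=2

[0,6] S   <
  [0,2] PP   <
    [0,1] "sent" : N
    [1,2] "from" : PP\N
  [2,6] S\PP   >
    [2,5] (S\PP)/PP   >
      [2,3] "in" : ((S\PP)/PP)/PP
      [3,5] PP   >
        [3,4] "found" : PP/NP
        [4,5] "quickly" : NP
    [5,6] "this" : PP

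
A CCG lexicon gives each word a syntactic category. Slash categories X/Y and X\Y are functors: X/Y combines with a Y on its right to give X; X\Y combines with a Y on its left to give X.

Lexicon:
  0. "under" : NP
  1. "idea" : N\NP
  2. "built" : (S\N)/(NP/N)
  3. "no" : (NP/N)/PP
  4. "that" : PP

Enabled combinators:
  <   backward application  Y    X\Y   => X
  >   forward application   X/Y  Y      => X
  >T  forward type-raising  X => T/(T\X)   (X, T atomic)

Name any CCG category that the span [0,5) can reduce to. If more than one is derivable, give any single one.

S

[0,5] S   <
  [0,2] N   >
    [0,1] N/(N\NP)   >T
      [0,1] "under" : NP
    [1,2] "idea" : N\NP
  [2,5] S\N   >
    [2,3] "built" : (S\N)/(NP/N)
    [3,5] NP/N   >
      [3,4] "no" : (NP/N)/PP
      [4,5] "that" : PP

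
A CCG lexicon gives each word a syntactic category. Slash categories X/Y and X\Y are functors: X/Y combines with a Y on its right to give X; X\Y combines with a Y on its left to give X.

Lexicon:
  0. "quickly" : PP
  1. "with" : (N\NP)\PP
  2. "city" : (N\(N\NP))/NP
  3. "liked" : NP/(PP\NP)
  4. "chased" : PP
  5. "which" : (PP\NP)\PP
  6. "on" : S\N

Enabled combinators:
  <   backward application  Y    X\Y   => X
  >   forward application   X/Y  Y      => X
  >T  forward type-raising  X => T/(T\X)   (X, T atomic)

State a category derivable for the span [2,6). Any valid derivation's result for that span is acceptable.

[0,7] S   <
  [0,6] N   <
    [0,2] N\NP   <
      [0,1] "quickly" : PP
      [1,2] "with" : (N\NP)\PP
    [2,6] N\(N\NP)   >
      [2,3] "city" : (N\(N\NP))/NP
      [3,6] NP   >
        [3,4] "liked" : NP/(PP\NP)
        [4,6] PP\NP   <
          [4,5] "chased" : PP
          [5,6] "which" : (PP\NP)\PP
  [6,7] "on" : S\N

N\(N\NP)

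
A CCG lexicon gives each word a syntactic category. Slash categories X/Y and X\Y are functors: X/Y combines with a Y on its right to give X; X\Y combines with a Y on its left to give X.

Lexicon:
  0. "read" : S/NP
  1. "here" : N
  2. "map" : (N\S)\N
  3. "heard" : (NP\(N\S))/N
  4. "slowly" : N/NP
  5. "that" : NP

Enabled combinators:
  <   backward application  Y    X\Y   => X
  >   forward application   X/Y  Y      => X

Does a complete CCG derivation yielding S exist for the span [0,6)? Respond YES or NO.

[0,6] S   >
  [0,1] "read" : S/NP
  [1,6] NP   <
    [1,3] N\S   <
      [1,2] "here" : N
      [2,3] "map" : (N\S)\N
    [3,6] NP\(N\S)   >
      [3,4] "heard" : (NP\(N\S))/N
      [4,6] N   >
        [4,5] "slowly" : N/NP
        [5,6] "that" : NP

YES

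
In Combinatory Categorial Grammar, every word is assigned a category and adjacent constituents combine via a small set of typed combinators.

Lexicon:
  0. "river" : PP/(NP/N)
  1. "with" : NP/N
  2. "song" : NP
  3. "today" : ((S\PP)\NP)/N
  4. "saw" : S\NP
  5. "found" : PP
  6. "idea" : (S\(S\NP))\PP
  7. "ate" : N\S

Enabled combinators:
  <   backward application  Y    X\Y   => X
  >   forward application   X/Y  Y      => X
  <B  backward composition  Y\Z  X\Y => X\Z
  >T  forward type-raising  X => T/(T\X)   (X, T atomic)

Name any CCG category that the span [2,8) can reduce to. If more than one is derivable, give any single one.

[0,8] S   <
  [0,2] PP   >
    [0,1] "river" : PP/(NP/N)
    [1,2] "with" : NP/N
  [2,8] S\PP   <
    [2,3] "song" : NP
    [3,8] (S\PP)\NP   >
      [3,4] "today" : ((S\PP)\NP)/N
      [4,8] N   <
        [4,7] S   <
          [4,5] "saw" : S\NP
          [5,7] S\(S\NP)   <
            [5,6] "found" : PP
            [6,7] "idea" : (S\(S\NP))\PP
        [7,8] "ate" : N\S

S\PP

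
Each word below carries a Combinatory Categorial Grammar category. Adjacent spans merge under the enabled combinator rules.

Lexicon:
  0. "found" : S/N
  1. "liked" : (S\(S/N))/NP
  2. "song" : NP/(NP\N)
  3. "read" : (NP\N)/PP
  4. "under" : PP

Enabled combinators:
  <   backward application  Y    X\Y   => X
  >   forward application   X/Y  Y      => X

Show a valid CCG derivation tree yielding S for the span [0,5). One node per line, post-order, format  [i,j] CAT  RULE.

[0,5] S   <
  [0,1] "found" : S/N
  [1,5] S\(S/N)   >
    [1,2] "liked" : (S\(S/N))/NP
    [2,5] NP   >
      [2,3] "song" : NP/(NP\N)
      [3,5] NP\N   >
        [3,4] "read" : (NP\N)/PP
        [4,5] "under" : PP

[0,1] S/N  lex  "found"
[1,2] (S\(S/N))/NP  lex  "liked"
[2,3] NP/(NP\N)  lex  "song"
[3,4] (NP\N)/PP  lex  "read"
[4,5] PP  lex  "under"
[3,5] NP\N  >  k=4
[2,5] NP  >  k=3
[1,5] S\(S/N)  >  k=2
[0,5] S  <  k=1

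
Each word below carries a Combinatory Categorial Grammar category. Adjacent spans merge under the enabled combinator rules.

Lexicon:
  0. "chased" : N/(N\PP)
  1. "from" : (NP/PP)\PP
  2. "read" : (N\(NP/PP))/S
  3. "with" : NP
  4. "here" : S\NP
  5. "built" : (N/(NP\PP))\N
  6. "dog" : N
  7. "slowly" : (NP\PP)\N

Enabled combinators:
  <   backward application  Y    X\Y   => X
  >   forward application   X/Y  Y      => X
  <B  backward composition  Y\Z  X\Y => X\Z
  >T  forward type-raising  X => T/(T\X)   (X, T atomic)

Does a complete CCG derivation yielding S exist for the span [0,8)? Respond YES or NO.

N/(N\PP) (NP/PP)\PP (N\(NP/PP))/S NP S\NP (N/(NP\PP))\N N (NP\PP)\N
CKY chart[0,8] = {N, N/(N\N), NP/(NP\N), PP/(PP\N), S/(S\N)}; S ∉ chart

NO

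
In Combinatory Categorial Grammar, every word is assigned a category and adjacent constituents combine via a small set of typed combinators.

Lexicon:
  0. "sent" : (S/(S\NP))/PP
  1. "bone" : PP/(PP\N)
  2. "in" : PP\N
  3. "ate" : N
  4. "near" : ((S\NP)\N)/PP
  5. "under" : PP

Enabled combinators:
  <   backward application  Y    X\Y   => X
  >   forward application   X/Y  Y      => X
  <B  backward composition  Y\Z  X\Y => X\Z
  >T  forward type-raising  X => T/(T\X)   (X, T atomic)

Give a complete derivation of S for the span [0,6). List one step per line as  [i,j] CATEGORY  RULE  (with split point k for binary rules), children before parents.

[0,6] S   >
  [0,3] S/(S\NP)   >
    [0,1] "sent" : (S/(S\NP))/PP
    [1,3] PP   >
      [1,2] "bone" : PP/(PP\N)
      [2,3] "in" : PP\N
  [3,6] S\NP   <
    [3,4] "ate" : N
    [4,6] (S\NP)\N   >
      [4,5] "near" : ((S\NP)\N)/PP
      [5,6] "under" : PP

[0,1] (S/(S\NP))/PP  lex  "sent"
[1,2] PP/(PP\N)  lex  "bone"
[2,3] PP\N  lex  "in"
[1,3] PP  >  k=2
[0,3] S/(S\NP)  >  k=1
[3,4] N  lex  "ate"
[4,5] ((S\NP)\N)/PP  lex  "near"
[5,6] PP  lex  "under"
[4,6] (S\NP)\N  >  k=5
[3,6] S\NP  <  k=4
[0,6] S  >  k=3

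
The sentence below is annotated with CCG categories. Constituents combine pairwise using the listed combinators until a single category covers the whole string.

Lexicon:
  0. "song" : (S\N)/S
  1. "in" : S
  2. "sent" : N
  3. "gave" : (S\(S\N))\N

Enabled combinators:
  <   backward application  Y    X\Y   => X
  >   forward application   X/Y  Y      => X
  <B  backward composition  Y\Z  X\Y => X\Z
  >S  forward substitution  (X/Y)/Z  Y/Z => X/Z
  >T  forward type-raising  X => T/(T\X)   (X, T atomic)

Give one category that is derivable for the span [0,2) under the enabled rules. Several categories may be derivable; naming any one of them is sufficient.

S\N

[0,4] S   <
  [0,2] S\N   >
    [0,1] "song" : (S\N)/S
    [1,2] "in" : S
  [2,4] S\(S\N)   <
    [2,3] "sent" : N
    [3,4] "gave" : (S\(S\N))\N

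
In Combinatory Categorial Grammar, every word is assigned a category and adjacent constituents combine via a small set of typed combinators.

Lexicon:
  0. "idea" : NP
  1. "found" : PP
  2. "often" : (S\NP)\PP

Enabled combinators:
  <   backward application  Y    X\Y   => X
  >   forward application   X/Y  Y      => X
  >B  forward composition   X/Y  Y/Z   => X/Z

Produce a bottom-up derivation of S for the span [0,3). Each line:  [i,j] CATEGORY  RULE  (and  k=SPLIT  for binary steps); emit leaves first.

[0,1] NP  lex  "idea"
[1,2] PP  lex  "found"
[2,3] (S\NP)\PP  lex  "often"
[1,3] S\NP  <  k=2
[0,3] S  <  k=1

[0,3] S   <
  [0,1] "idea" : NP
  [1,3] S\NP   <
    [1,2] "found" : PP
    [2,3] "often" : (S\NP)\PP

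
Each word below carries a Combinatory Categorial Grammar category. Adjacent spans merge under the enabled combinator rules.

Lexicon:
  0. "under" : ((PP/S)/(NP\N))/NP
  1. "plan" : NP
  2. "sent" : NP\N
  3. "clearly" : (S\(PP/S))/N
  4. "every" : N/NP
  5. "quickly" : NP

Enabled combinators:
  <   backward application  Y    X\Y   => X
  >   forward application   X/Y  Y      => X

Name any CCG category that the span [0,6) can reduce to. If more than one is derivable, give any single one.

[0,6] S   <
  [0,3] PP/S   >
    [0,2] (PP/S)/(NP\N)   >
      [0,1] "under" : ((PP/S)/(NP\N))/NP
      [1,2] "plan" : NP
    [2,3] "sent" : NP\N
  [3,6] S\(PP/S)   >
    [3,4] "clearly" : (S\(PP/S))/N
    [4,6] N   >
      [4,5] "every" : N/NP
      [5,6] "quickly" : NP

S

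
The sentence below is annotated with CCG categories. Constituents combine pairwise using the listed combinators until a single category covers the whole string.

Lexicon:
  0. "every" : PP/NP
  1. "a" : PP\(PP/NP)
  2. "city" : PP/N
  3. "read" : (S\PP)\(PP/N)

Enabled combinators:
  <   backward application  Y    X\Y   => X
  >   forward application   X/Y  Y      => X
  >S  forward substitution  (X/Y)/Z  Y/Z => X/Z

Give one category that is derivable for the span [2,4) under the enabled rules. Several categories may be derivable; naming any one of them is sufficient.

[0,4] S   <
  [0,2] PP   <
    [0,1] "every" : PP/NP
    [1,2] "a" : PP\(PP/NP)
  [2,4] S\PP   <
    [2,3] "city" : PP/N
    [3,4] "read" : (S\PP)\(PP/N)

S\PP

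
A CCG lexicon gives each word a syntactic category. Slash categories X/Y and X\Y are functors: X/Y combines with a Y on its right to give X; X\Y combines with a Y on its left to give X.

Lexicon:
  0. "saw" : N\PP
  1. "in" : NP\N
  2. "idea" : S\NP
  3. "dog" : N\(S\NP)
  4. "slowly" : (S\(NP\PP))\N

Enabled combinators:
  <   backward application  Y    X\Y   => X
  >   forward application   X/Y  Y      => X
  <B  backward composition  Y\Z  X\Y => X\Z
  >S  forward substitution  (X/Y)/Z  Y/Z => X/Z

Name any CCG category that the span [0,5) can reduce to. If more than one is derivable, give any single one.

[0,5] S   <
  [0,2] NP\PP   <B
    [0,1] "saw" : N\PP
    [1,2] "in" : NP\N
  [2,5] S\(NP\PP)   <
    [2,4] N   <
      [2,3] "idea" : S\NP
      [3,4] "dog" : N\(S\NP)
    [4,5] "slowly" : (S\(NP\PP))\N

S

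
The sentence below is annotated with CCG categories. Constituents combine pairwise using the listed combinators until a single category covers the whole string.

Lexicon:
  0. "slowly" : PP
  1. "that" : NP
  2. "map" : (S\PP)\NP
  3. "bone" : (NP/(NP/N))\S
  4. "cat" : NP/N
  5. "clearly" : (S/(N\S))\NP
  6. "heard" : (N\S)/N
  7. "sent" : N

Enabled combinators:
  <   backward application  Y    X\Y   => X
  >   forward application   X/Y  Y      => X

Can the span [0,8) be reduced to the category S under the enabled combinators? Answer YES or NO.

[0,8] S   >
  [0,6] S/(N\S)   <
    [0,5] NP   >
      [0,4] NP/(NP/N)   <
        [0,3] S   <
          [0,1] "slowly" : PP
          [1,3] S\PP   <
            [1,2] "that" : NP
            [2,3] "map" : (S\PP)\NP
        [3,4] "bone" : (NP/(NP/N))\S
      [4,5] "cat" : NP/N
    [5,6] "clearly" : (S/(N\S))\NP
  [6,8] N\S   >
    [6,7] "heard" : (N\S)/N
    [7,8] "sent" : N

YES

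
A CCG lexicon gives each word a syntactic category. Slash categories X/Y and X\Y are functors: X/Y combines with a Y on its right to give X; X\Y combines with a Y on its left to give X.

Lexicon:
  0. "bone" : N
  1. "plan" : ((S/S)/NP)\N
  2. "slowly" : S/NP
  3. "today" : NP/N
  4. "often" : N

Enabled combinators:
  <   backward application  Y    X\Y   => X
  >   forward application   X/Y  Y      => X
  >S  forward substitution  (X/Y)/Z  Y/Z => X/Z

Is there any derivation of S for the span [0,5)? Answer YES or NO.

[0,5] S   >
  [0,3] S/NP   >S
    [0,2] (S/S)/NP   <
      [0,1] "bone" : N
      [1,2] "plan" : ((S/S)/NP)\N
    [2,3] "slowly" : S/NP
  [3,5] NP   >
    [3,4] "today" : NP/N
    [4,5] "often" : N

YES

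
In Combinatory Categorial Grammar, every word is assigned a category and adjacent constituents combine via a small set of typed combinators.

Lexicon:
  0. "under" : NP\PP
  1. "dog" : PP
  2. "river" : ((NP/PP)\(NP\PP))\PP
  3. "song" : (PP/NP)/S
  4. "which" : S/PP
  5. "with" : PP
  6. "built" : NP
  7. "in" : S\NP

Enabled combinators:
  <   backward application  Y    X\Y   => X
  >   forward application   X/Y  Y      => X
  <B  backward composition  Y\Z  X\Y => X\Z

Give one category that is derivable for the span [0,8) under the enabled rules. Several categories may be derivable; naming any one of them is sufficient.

[0,8] S   <
  [0,7] NP   >
    [0,3] NP/PP   <
      [0,1] "under" : NP\PP
      [1,3] (NP/PP)\(NP\PP)   <
        [1,2] "dog" : PP
        [2,3] "river" : ((NP/PP)\(NP\PP))\PP
    [3,7] PP   >
      [3,6] PP/NP   >
        [3,4] "song" : (PP/NP)/S
        [4,6] S   >
          [4,5] "which" : S/PP
          [5,6] "with" : PP
      [6,7] "built" : NP
  [7,8] "in" : S\NP

S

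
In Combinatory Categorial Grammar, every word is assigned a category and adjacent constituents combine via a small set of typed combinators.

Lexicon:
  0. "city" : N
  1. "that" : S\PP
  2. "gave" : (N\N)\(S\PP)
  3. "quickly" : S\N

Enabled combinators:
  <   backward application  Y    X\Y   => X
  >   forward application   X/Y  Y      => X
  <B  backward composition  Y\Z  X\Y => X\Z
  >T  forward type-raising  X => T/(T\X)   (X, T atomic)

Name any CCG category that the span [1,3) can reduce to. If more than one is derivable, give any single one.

N\N

[0,4] S   >
  [0,1] S/(S\N)   >T
    [0,1] "city" : N
  [1,4] S\N   <B
    [1,3] N\N   <
      [1,2] "that" : S\PP
      [2,3] "gave" : (N\N)\(S\PP)
    [3,4] "quickly" : S\N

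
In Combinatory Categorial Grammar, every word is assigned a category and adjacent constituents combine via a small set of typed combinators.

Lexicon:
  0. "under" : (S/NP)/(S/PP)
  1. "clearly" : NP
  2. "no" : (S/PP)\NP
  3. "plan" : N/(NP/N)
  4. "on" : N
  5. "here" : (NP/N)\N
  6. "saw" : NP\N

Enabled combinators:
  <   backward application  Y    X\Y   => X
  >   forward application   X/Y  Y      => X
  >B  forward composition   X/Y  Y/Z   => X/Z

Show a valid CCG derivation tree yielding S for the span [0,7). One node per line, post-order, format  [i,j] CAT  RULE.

[0,1] (S/NP)/(S/PP)  lex  "under"
[1,2] NP  lex  "clearly"
[2,3] (S/PP)\NP  lex  "no"
[1,3] S/PP  <  k=2
[0,3] S/NP  >  k=1
[3,4] N/(NP/N)  lex  "plan"
[4,5] N  lex  "on"
[5,6] (NP/N)\N  lex  "here"
[4,6] NP/N  <  k=5
[3,6] N  >  k=4
[6,7] NP\N  lex  "saw"
[3,7] NP  <  k=6
[0,7] S  >  k=3

[0,7] S   >
  [0,3] S/NP   >
    [0,1] "under" : (S/NP)/(S/PP)
    [1,3] S/PP   <
      [1,2] "clearly" : NP
      [2,3] "no" : (S/PP)\NP
  [3,7] NP   <
    [3,6] N   >
      [3,4] "plan" : N/(NP/N)
      [4,6] NP/N   <
        [4,5] "on" : N
        [5,6] "here" : (NP/N)\N
    [6,7] "saw" : NP\N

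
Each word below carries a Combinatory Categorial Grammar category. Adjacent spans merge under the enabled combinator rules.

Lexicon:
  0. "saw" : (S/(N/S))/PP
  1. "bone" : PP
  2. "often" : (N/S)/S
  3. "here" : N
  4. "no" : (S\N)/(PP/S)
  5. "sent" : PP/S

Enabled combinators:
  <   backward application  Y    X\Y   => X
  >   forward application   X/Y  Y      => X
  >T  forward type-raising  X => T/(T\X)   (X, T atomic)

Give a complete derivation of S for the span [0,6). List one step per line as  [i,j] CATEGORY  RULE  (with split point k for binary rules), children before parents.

[0,6] S   >
  [0,2] S/(N/S)   >
    [0,1] "saw" : (S/(N/S))/PP
    [1,2] "bone" : PP
  [2,6] N/S   >
    [2,3] "often" : (N/S)/S
    [3,6] S   <
      [3,4] "here" : N
      [4,6] S\N   >
        [4,5] "no" : (S\N)/(PP/S)
        [5,6] "sent" : PP/S

[0,1] (S/(N/S))/PP  lex  "saw"
[1,2] PP  lex  "bone"
[0,2] S/(N/S)  >  k=1
[2,3] (N/S)/S  lex  "often"
[3,4] N  lex  "here"
[4,5] (S\N)/(PP/S)  lex  "no"
[5,6] PP/S  lex  "sent"
[4,6] S\N  >  k=5
[3,6] S  <  k=4
[2,6] N/S  >  k=3
[0,6] S  >  k=2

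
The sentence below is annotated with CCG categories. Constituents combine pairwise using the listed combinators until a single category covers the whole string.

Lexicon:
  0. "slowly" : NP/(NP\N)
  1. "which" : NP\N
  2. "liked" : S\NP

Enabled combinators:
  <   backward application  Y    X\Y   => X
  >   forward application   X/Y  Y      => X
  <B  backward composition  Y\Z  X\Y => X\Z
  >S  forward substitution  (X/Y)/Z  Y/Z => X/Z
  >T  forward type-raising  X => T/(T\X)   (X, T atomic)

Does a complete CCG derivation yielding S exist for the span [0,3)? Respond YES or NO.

[0,3] S   <
  [0,2] NP   >
    [0,1] "slowly" : NP/(NP\N)
    [1,2] "which" : NP\N
  [2,3] "liked" : S\NP

YES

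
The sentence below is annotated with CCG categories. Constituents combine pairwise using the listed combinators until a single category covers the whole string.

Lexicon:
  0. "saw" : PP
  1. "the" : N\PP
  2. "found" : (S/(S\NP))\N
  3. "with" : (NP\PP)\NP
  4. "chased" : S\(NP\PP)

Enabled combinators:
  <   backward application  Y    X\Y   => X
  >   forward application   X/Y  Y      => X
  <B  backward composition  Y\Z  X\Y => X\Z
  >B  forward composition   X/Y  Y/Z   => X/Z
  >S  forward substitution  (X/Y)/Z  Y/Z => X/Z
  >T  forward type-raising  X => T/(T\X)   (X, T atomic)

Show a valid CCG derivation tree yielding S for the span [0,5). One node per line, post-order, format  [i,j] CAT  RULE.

[0,1] PP  lex  "saw"
[0,1] N/(N\PP)  >T
[1,2] N\PP  lex  "the"
[0,2] N  >  k=1
[2,3] (S/(S\NP))\N  lex  "found"
[0,3] S/(S\NP)  <  k=2
[3,4] (NP\PP)\NP  lex  "with"
[4,5] S\(NP\PP)  lex  "chased"
[3,5] S\NP  <B  k=4
[0,5] S  >  k=3

[0,5] S   >
  [0,3] S/(S\NP)   <
    [0,2] N   >
      [0,1] N/(N\PP)   >T
        [0,1] "saw" : PP
      [1,2] "the" : N\PP
    [2,3] "found" : (S/(S\NP))\N
  [3,5] S\NP   <B
    [3,4] "with" : (NP\PP)\NP
    [4,5] "chased" : S\(NP\PP)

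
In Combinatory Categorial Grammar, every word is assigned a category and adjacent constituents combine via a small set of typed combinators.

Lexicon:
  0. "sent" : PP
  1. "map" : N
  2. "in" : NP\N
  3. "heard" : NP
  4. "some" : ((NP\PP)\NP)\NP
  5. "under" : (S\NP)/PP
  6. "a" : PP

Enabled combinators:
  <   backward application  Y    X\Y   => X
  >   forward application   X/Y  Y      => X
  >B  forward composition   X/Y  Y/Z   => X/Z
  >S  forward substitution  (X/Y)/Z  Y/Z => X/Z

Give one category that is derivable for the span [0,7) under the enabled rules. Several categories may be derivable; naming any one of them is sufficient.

S

[0,7] S   <
  [0,5] NP   <
    [0,1] "sent" : PP
    [1,5] NP\PP   <
      [1,3] NP   <
        [1,2] "map" : N
        [2,3] "in" : NP\N
      [3,5] (NP\PP)\NP   <
        [3,4] "heard" : NP
        [4,5] "some" : ((NP\PP)\NP)\NP
  [5,7] S\NP   >
    [5,6] "under" : (S\NP)/PP
    [6,7] "a" : PP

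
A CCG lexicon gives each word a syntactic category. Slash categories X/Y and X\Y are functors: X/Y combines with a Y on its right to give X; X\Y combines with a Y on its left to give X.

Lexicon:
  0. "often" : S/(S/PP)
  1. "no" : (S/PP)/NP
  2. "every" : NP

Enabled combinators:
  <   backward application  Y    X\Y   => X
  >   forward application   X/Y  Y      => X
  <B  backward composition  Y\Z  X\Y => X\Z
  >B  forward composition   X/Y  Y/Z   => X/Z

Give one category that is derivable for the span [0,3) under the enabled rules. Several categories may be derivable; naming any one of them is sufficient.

S

[0,3] S   >
  [0,1] "often" : S/(S/PP)
  [1,3] S/PP   >
    [1,2] "no" : (S/PP)/NP
    [2,3] "every" : NP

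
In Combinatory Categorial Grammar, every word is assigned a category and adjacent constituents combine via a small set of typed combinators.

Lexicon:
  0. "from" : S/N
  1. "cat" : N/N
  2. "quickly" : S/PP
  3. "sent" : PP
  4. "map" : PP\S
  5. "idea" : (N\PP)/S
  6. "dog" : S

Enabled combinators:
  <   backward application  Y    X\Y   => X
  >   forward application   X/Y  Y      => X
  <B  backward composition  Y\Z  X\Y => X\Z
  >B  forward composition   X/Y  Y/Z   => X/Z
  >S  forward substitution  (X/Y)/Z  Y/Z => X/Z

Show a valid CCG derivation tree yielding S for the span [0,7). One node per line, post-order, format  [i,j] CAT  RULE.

[0,7] S   >
  [0,2] S/N   >B
    [0,1] "from" : S/N
    [1,2] "cat" : N/N
  [2,7] N   <
    [2,4] S   >
      [2,3] "quickly" : S/PP
      [3,4] "sent" : PP
    [4,7] N\S   <B
      [4,5] "map" : PP\S
      [5,7] N\PP   >
        [5,6] "idea" : (N\PP)/S
        [6,7] "dog" : S

[0,1] S/N  lex  "from"
[1,2] N/N  lex  "cat"
[0,2] S/N  >B  k=1
[2,3] S/PP  lex  "quickly"
[3,4] PP  lex  "sent"
[2,4] S  >  k=3
[4,5] PP\S  lex  "map"
[5,6] (N\PP)/S  lex  "idea"
[6,7] S  lex  "dog"
[5,7] N\PP  >  k=6
[4,7] N\S  <B  k=5
[2,7] N  <  k=4
[0,7] S  >  k=2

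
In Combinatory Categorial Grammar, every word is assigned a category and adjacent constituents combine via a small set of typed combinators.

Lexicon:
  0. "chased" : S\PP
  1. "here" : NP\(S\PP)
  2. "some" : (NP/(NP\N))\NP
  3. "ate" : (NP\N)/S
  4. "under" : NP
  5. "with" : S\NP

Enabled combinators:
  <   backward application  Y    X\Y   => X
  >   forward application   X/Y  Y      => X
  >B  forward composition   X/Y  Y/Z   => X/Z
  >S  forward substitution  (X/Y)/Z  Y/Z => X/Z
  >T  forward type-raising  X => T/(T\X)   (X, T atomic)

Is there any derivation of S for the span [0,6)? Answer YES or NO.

S\PP NP\(S\PP) (NP/(NP\N))\NP (NP\N)/S NP S\NP
CKY chart[0,6] = {N/(N\NP), NP, NP/(NP\NP), NP/(S\S), PP/(PP\NP), S/(S\NP)}; S ∉ chart

NO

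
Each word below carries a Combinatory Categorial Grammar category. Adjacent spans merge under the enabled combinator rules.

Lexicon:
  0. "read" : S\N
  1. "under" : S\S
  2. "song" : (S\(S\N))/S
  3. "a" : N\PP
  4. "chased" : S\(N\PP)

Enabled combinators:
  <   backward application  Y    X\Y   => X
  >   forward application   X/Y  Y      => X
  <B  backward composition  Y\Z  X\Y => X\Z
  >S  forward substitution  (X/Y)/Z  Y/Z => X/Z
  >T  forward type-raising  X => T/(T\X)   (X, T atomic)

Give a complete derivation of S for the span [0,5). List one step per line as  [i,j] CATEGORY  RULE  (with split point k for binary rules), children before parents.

[0,5] S   <
  [0,2] S\N   <B
    [0,1] "read" : S\N
    [1,2] "under" : S\S
  [2,5] S\(S\N)   >
    [2,3] "song" : (S\(S\N))/S
    [3,5] S   <
      [3,4] "a" : N\PP
      [4,5] "chased" : S\(N\PP)

[0,1] S\N  lex  "read"
[1,2] S\S  lex  "under"
[0,2] S\N  <B  k=1
[2,3] (S\(S\N))/S  lex  "song"
[3,4] N\PP  lex  "a"
[4,5] S\(N\PP)  lex  "chased"
[3,5] S  <  k=4
[2,5] S\(S\N)  >  k=3
[0,5] S  <  k=2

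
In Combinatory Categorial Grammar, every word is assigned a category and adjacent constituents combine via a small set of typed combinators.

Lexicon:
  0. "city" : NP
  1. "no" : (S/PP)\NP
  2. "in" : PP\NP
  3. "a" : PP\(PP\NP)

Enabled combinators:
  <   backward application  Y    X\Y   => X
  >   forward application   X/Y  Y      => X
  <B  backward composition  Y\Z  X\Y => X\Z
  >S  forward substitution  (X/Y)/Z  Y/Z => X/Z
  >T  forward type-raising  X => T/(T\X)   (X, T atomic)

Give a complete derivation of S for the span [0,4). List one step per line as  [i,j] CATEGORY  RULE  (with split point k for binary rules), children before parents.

[0,1] NP  lex  "city"
[1,2] (S/PP)\NP  lex  "no"
[0,2] S/PP  <  k=1
[2,3] PP\NP  lex  "in"
[3,4] PP\(PP\NP)  lex  "a"
[2,4] PP  <  k=3
[0,4] S  >  k=2

[0,4] S   >
  [0,2] S/PP   <
    [0,1] "city" : NP
    [1,2] "no" : (S/PP)\NP
  [2,4] PP   <
    [2,3] "in" : PP\NP
    [3,4] "a" : PP\(PP\NP)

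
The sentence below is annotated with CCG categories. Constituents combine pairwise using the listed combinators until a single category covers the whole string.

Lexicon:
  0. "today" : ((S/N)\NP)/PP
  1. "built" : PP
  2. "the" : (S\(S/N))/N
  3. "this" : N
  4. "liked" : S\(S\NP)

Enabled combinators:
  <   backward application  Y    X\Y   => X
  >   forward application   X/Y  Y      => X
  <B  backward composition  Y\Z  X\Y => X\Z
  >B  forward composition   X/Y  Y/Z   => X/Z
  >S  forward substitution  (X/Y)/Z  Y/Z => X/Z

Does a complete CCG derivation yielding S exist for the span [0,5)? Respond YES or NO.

YES

[0,5] S   <
  [0,4] S\NP   <B
    [0,2] (S/N)\NP   >
      [0,1] "today" : ((S/N)\NP)/PP
      [1,2] "built" : PP
    [2,4] S\(S/N)   >
      [2,3] "the" : (S\(S/N))/N
      [3,4] "this" : N
  [4,5] "liked" : S\(S\NP)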